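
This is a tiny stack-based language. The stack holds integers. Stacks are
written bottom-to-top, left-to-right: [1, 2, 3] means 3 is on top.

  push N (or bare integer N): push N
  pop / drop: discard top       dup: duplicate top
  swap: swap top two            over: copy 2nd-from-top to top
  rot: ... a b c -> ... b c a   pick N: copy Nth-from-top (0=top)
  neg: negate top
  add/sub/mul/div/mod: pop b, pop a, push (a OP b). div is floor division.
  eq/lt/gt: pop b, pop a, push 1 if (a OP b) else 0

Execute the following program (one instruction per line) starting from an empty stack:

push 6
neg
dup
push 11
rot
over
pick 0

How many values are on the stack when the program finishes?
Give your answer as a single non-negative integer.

Answer: 5

Derivation:
After 'push 6': stack = [6] (depth 1)
After 'neg': stack = [-6] (depth 1)
After 'dup': stack = [-6, -6] (depth 2)
After 'push 11': stack = [-6, -6, 11] (depth 3)
After 'rot': stack = [-6, 11, -6] (depth 3)
After 'over': stack = [-6, 11, -6, 11] (depth 4)
After 'pick 0': stack = [-6, 11, -6, 11, 11] (depth 5)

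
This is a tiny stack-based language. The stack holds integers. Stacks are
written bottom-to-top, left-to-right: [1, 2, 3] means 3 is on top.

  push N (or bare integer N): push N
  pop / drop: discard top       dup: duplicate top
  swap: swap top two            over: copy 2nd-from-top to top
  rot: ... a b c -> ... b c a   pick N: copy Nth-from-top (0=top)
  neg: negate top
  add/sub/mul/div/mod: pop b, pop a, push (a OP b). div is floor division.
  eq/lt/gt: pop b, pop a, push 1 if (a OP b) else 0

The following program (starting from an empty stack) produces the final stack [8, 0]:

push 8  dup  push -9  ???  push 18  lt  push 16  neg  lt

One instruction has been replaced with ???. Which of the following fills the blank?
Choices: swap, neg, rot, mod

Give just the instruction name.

Stack before ???: [8, 8, -9]
Stack after ???:  [8, -1]
Checking each choice:
  swap: produces [8, -9, 0]
  neg: produces [8, 8, 0]
  rot: produces [8, -9, 0]
  mod: MATCH


Answer: mod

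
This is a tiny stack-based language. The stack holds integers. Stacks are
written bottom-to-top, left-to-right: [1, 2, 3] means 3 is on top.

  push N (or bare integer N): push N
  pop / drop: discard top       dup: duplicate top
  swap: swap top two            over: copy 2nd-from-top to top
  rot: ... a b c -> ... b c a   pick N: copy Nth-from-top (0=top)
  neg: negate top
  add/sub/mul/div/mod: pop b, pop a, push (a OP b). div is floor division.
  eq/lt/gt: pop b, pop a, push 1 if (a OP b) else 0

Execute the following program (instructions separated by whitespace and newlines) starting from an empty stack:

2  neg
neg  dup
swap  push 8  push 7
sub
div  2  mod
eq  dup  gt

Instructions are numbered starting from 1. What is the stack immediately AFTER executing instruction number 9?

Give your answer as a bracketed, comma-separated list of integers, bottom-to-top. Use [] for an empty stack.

Step 1 ('2'): [2]
Step 2 ('neg'): [-2]
Step 3 ('neg'): [2]
Step 4 ('dup'): [2, 2]
Step 5 ('swap'): [2, 2]
Step 6 ('push 8'): [2, 2, 8]
Step 7 ('push 7'): [2, 2, 8, 7]
Step 8 ('sub'): [2, 2, 1]
Step 9 ('div'): [2, 2]

Answer: [2, 2]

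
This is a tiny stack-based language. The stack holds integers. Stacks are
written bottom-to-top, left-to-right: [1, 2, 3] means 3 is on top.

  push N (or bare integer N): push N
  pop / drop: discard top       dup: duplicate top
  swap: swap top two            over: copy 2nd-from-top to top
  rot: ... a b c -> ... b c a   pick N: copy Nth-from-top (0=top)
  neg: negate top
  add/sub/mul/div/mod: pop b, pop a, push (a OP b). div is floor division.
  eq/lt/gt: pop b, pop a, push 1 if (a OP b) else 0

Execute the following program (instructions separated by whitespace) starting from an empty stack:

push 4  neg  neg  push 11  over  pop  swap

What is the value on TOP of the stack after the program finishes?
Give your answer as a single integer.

After 'push 4': [4]
After 'neg': [-4]
After 'neg': [4]
After 'push 11': [4, 11]
After 'over': [4, 11, 4]
After 'pop': [4, 11]
After 'swap': [11, 4]

Answer: 4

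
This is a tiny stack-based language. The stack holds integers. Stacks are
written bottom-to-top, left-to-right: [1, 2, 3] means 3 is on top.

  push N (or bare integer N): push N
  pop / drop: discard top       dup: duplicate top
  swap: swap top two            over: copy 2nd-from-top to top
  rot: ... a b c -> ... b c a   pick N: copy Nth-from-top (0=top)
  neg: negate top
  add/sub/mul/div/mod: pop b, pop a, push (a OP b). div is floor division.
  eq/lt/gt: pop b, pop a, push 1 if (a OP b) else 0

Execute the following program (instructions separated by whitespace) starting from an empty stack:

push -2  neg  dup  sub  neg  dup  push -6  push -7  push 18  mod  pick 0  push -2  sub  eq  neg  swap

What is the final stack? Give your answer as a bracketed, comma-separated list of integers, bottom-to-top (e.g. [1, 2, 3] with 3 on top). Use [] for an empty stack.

After 'push -2': [-2]
After 'neg': [2]
After 'dup': [2, 2]
After 'sub': [0]
After 'neg': [0]
After 'dup': [0, 0]
After 'push -6': [0, 0, -6]
After 'push -7': [0, 0, -6, -7]
After 'push 18': [0, 0, -6, -7, 18]
After 'mod': [0, 0, -6, 11]
After 'pick 0': [0, 0, -6, 11, 11]
After 'push -2': [0, 0, -6, 11, 11, -2]
After 'sub': [0, 0, -6, 11, 13]
After 'eq': [0, 0, -6, 0]
After 'neg': [0, 0, -6, 0]
After 'swap': [0, 0, 0, -6]

Answer: [0, 0, 0, -6]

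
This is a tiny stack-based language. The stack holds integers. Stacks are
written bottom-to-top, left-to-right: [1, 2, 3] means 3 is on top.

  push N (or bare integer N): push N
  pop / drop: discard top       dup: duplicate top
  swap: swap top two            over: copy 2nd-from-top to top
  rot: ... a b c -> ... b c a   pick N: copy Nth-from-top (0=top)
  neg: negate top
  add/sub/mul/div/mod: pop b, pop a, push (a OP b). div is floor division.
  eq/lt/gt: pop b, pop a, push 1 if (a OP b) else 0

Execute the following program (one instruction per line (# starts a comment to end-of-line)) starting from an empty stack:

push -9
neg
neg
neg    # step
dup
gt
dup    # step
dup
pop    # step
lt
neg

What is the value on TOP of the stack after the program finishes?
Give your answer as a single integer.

After 'push -9': [-9]
After 'neg': [9]
After 'neg': [-9]
After 'neg': [9]
After 'dup': [9, 9]
After 'gt': [0]
After 'dup': [0, 0]
After 'dup': [0, 0, 0]
After 'pop': [0, 0]
After 'lt': [0]
After 'neg': [0]

Answer: 0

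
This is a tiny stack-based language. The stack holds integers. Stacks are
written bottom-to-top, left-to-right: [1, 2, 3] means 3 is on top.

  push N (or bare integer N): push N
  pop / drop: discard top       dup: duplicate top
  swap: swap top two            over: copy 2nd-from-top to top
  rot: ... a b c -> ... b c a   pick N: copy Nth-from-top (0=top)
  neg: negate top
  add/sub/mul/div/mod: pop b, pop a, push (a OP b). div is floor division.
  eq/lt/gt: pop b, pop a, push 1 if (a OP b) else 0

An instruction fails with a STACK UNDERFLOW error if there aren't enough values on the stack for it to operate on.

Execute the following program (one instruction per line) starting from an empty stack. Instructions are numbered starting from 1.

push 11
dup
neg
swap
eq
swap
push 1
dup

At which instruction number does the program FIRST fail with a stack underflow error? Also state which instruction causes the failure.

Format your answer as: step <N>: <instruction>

Step 1 ('push 11'): stack = [11], depth = 1
Step 2 ('dup'): stack = [11, 11], depth = 2
Step 3 ('neg'): stack = [11, -11], depth = 2
Step 4 ('swap'): stack = [-11, 11], depth = 2
Step 5 ('eq'): stack = [0], depth = 1
Step 6 ('swap'): needs 2 value(s) but depth is 1 — STACK UNDERFLOW

Answer: step 6: swap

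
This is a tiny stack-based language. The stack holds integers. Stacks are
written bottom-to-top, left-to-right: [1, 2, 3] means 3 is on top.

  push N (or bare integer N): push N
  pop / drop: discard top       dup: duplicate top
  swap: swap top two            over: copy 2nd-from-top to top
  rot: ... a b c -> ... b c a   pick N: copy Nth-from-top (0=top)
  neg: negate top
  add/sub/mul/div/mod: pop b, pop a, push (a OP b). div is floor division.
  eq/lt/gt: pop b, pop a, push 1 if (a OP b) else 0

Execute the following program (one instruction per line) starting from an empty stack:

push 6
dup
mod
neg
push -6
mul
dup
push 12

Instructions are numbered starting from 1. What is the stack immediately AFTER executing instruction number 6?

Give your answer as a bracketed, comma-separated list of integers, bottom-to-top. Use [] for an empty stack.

Answer: [0]

Derivation:
Step 1 ('push 6'): [6]
Step 2 ('dup'): [6, 6]
Step 3 ('mod'): [0]
Step 4 ('neg'): [0]
Step 5 ('push -6'): [0, -6]
Step 6 ('mul'): [0]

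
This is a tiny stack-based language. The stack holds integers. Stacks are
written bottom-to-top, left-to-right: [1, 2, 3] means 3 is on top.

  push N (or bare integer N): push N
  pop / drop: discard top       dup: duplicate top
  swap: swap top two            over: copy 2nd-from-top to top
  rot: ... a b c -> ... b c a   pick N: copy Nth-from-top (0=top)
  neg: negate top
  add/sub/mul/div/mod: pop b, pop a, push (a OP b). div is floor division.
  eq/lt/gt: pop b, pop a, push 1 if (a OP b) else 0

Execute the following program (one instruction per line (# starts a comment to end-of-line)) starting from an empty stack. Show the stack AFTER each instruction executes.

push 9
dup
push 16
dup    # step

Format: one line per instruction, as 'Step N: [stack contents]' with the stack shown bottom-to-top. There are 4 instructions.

Step 1: [9]
Step 2: [9, 9]
Step 3: [9, 9, 16]
Step 4: [9, 9, 16, 16]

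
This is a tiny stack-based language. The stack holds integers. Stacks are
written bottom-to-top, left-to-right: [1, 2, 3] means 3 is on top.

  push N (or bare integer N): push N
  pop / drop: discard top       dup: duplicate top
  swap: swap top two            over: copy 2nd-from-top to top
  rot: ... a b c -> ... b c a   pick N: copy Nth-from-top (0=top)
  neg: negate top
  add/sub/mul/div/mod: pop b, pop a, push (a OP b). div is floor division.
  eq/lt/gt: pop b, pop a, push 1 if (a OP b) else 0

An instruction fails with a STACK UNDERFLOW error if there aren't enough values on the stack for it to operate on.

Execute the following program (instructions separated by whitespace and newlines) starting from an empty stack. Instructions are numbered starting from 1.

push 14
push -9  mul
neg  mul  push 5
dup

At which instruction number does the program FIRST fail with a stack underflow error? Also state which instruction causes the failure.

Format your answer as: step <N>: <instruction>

Answer: step 5: mul

Derivation:
Step 1 ('push 14'): stack = [14], depth = 1
Step 2 ('push -9'): stack = [14, -9], depth = 2
Step 3 ('mul'): stack = [-126], depth = 1
Step 4 ('neg'): stack = [126], depth = 1
Step 5 ('mul'): needs 2 value(s) but depth is 1 — STACK UNDERFLOW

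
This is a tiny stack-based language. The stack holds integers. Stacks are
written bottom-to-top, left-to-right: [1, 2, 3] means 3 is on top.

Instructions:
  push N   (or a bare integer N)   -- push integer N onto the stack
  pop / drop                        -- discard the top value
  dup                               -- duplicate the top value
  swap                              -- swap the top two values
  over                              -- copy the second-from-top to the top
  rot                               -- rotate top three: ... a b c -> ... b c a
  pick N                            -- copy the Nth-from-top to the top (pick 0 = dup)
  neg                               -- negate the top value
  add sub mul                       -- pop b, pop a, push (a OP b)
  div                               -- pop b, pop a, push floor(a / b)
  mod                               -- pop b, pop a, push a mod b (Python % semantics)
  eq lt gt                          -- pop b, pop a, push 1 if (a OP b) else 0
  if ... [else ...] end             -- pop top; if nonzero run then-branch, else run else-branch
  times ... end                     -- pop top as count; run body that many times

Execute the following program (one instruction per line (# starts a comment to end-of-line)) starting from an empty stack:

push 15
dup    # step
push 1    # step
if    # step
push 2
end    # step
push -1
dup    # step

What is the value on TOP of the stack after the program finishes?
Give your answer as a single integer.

Answer: -1

Derivation:
After 'push 15': [15]
After 'dup': [15, 15]
After 'push 1': [15, 15, 1]
After 'if': [15, 15]
After 'push 2': [15, 15, 2]
After 'push -1': [15, 15, 2, -1]
After 'dup': [15, 15, 2, -1, -1]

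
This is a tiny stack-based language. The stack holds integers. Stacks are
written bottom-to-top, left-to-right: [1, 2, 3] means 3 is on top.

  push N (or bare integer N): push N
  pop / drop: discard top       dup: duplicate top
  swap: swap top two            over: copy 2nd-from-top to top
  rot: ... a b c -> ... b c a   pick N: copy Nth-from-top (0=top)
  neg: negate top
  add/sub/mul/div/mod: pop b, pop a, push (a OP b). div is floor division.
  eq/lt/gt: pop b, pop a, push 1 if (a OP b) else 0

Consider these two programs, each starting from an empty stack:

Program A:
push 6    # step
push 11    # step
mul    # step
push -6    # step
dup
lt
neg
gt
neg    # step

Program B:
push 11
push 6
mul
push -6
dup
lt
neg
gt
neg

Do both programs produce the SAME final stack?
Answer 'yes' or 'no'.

Program A trace:
  After 'push 6': [6]
  After 'push 11': [6, 11]
  After 'mul': [66]
  After 'push -6': [66, -6]
  After 'dup': [66, -6, -6]
  After 'lt': [66, 0]
  After 'neg': [66, 0]
  After 'gt': [1]
  After 'neg': [-1]
Program A final stack: [-1]

Program B trace:
  After 'push 11': [11]
  After 'push 6': [11, 6]
  After 'mul': [66]
  After 'push -6': [66, -6]
  After 'dup': [66, -6, -6]
  After 'lt': [66, 0]
  After 'neg': [66, 0]
  After 'gt': [1]
  After 'neg': [-1]
Program B final stack: [-1]
Same: yes

Answer: yes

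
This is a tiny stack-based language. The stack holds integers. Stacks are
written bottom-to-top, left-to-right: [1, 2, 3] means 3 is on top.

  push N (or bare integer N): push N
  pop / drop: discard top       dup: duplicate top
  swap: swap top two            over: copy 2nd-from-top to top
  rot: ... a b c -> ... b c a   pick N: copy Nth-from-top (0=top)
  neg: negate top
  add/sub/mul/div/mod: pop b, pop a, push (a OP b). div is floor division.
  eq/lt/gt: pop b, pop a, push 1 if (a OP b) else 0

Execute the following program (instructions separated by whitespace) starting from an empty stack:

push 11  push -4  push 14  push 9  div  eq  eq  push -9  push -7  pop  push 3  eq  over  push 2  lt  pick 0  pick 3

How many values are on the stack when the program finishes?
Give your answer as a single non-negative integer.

After 'push 11': stack = [11] (depth 1)
After 'push -4': stack = [11, -4] (depth 2)
After 'push 14': stack = [11, -4, 14] (depth 3)
After 'push 9': stack = [11, -4, 14, 9] (depth 4)
After 'div': stack = [11, -4, 1] (depth 3)
After 'eq': stack = [11, 0] (depth 2)
After 'eq': stack = [0] (depth 1)
After 'push -9': stack = [0, -9] (depth 2)
After 'push -7': stack = [0, -9, -7] (depth 3)
After 'pop': stack = [0, -9] (depth 2)
After 'push 3': stack = [0, -9, 3] (depth 3)
After 'eq': stack = [0, 0] (depth 2)
After 'over': stack = [0, 0, 0] (depth 3)
After 'push 2': stack = [0, 0, 0, 2] (depth 4)
After 'lt': stack = [0, 0, 1] (depth 3)
After 'pick 0': stack = [0, 0, 1, 1] (depth 4)
After 'pick 3': stack = [0, 0, 1, 1, 0] (depth 5)

Answer: 5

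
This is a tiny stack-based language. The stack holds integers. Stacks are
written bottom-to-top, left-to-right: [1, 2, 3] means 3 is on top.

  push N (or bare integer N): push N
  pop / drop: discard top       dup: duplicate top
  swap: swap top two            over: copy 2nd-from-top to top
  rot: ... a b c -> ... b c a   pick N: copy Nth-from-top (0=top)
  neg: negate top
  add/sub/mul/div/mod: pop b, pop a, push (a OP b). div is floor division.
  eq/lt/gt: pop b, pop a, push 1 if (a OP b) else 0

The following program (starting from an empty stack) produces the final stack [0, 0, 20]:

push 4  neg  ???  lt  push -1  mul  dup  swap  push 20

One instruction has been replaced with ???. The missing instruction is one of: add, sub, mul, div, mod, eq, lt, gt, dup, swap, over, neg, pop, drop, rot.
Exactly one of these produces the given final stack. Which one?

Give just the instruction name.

Answer: dup

Derivation:
Stack before ???: [-4]
Stack after ???:  [-4, -4]
The instruction that transforms [-4] -> [-4, -4] is: dup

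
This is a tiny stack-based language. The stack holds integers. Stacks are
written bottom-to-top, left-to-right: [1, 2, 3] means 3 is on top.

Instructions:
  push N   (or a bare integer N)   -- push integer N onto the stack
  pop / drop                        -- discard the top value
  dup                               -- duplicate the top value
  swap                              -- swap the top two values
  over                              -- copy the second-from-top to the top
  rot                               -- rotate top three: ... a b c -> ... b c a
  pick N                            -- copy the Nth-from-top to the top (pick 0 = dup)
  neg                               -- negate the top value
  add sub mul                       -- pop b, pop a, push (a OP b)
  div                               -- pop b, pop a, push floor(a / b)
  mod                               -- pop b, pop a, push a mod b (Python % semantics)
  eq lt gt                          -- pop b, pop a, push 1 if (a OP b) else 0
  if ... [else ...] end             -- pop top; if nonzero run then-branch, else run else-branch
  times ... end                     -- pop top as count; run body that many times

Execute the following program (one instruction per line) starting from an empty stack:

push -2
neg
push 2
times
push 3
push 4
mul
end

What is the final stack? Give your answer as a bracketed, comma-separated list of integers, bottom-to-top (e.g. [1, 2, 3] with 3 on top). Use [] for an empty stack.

After 'push -2': [-2]
After 'neg': [2]
After 'push 2': [2, 2]
After 'times': [2]
After 'push 3': [2, 3]
After 'push 4': [2, 3, 4]
After 'mul': [2, 12]
After 'push 3': [2, 12, 3]
After 'push 4': [2, 12, 3, 4]
After 'mul': [2, 12, 12]

Answer: [2, 12, 12]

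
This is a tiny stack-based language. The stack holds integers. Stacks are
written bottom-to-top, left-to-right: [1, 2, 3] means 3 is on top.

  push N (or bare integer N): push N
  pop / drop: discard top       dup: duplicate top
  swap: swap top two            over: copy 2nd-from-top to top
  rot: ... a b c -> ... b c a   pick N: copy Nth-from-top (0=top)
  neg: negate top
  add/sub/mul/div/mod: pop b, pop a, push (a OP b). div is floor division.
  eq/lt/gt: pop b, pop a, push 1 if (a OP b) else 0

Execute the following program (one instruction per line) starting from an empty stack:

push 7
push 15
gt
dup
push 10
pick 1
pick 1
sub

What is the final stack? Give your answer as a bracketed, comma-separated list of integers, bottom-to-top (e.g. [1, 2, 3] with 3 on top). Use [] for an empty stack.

After 'push 7': [7]
After 'push 15': [7, 15]
After 'gt': [0]
After 'dup': [0, 0]
After 'push 10': [0, 0, 10]
After 'pick 1': [0, 0, 10, 0]
After 'pick 1': [0, 0, 10, 0, 10]
After 'sub': [0, 0, 10, -10]

Answer: [0, 0, 10, -10]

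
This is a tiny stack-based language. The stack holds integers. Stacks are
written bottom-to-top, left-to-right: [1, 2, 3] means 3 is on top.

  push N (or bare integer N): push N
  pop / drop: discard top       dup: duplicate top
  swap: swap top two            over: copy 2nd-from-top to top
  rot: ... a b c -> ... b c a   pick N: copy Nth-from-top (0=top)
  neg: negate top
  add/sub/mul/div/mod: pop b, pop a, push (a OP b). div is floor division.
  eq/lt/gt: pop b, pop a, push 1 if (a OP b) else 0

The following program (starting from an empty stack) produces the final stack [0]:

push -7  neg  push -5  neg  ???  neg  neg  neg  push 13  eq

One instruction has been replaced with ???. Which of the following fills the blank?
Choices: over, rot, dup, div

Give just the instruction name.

Answer: div

Derivation:
Stack before ???: [7, 5]
Stack after ???:  [1]
Checking each choice:
  over: produces [7, 5, 0]
  rot: stack underflow (need 3, have 2)
  dup: produces [7, 5, 0]
  div: MATCH


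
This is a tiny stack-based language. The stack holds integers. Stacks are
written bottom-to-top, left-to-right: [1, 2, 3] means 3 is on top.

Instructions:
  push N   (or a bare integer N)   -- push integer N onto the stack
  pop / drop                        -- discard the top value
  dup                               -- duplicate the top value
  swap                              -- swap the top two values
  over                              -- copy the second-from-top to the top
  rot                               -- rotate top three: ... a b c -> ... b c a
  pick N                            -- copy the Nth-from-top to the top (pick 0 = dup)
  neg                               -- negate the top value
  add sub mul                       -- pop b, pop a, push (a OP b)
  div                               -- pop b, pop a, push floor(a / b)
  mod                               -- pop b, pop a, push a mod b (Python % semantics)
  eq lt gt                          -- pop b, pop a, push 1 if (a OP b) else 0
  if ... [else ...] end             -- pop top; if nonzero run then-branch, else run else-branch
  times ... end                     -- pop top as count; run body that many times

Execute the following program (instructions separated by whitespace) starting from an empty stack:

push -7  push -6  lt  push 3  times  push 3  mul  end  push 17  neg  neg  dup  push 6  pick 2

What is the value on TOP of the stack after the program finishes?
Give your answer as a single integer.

After 'push -7': [-7]
After 'push -6': [-7, -6]
After 'lt': [1]
After 'push 3': [1, 3]
After 'times': [1]
After 'push 3': [1, 3]
After 'mul': [3]
After 'push 3': [3, 3]
After 'mul': [9]
After 'push 3': [9, 3]
After 'mul': [27]
After 'push 17': [27, 17]
After 'neg': [27, -17]
After 'neg': [27, 17]
After 'dup': [27, 17, 17]
After 'push 6': [27, 17, 17, 6]
After 'pick 2': [27, 17, 17, 6, 17]

Answer: 17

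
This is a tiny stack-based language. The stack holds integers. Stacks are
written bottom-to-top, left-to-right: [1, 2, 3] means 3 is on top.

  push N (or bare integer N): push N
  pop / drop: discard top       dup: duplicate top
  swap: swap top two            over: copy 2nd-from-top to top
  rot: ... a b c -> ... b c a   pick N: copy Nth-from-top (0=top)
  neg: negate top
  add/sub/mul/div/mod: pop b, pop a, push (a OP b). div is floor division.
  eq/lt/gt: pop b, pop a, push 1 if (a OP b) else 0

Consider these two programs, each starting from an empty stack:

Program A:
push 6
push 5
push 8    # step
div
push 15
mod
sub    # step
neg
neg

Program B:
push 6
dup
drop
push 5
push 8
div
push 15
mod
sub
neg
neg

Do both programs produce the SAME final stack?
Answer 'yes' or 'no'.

Program A trace:
  After 'push 6': [6]
  After 'push 5': [6, 5]
  After 'push 8': [6, 5, 8]
  After 'div': [6, 0]
  After 'push 15': [6, 0, 15]
  After 'mod': [6, 0]
  After 'sub': [6]
  After 'neg': [-6]
  After 'neg': [6]
Program A final stack: [6]

Program B trace:
  After 'push 6': [6]
  After 'dup': [6, 6]
  After 'drop': [6]
  After 'push 5': [6, 5]
  After 'push 8': [6, 5, 8]
  After 'div': [6, 0]
  After 'push 15': [6, 0, 15]
  After 'mod': [6, 0]
  After 'sub': [6]
  After 'neg': [-6]
  After 'neg': [6]
Program B final stack: [6]
Same: yes

Answer: yes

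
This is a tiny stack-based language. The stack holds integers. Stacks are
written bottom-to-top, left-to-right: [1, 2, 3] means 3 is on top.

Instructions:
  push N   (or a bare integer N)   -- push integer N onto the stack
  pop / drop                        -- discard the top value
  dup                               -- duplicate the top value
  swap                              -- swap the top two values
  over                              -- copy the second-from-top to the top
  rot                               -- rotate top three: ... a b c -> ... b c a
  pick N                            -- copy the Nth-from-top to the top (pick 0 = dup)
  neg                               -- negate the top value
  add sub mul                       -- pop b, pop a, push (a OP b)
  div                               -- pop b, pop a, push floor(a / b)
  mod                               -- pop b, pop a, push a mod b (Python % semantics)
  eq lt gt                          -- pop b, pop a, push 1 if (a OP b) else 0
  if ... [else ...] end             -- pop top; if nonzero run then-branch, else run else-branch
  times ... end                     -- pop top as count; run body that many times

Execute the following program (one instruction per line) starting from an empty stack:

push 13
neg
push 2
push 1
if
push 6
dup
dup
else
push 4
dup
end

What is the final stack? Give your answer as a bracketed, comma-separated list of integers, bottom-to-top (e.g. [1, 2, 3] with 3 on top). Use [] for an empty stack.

After 'push 13': [13]
After 'neg': [-13]
After 'push 2': [-13, 2]
After 'push 1': [-13, 2, 1]
After 'if': [-13, 2]
After 'push 6': [-13, 2, 6]
After 'dup': [-13, 2, 6, 6]
After 'dup': [-13, 2, 6, 6, 6]

Answer: [-13, 2, 6, 6, 6]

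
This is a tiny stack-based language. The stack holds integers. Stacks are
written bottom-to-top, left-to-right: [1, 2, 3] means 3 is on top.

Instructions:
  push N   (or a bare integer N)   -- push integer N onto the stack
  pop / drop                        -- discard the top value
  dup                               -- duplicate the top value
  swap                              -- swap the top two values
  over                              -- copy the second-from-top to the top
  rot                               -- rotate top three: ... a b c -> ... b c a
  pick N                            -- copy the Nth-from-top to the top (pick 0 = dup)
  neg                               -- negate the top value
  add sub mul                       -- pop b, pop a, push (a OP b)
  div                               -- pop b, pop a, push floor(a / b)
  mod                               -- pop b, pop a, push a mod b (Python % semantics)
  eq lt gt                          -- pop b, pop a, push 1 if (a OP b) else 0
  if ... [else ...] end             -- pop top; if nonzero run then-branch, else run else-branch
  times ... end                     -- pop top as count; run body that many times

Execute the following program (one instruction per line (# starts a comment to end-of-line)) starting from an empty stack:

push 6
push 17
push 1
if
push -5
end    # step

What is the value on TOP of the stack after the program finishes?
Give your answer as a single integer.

After 'push 6': [6]
After 'push 17': [6, 17]
After 'push 1': [6, 17, 1]
After 'if': [6, 17]
After 'push -5': [6, 17, -5]

Answer: -5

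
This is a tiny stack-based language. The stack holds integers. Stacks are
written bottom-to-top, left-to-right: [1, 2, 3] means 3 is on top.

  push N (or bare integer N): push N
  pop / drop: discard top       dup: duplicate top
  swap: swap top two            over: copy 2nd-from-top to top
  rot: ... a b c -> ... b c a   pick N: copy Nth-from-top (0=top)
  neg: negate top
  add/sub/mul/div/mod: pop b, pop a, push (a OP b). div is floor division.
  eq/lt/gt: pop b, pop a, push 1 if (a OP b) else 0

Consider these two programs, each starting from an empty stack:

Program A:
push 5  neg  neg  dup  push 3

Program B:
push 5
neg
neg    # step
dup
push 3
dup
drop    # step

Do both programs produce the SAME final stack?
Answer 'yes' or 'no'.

Answer: yes

Derivation:
Program A trace:
  After 'push 5': [5]
  After 'neg': [-5]
  After 'neg': [5]
  After 'dup': [5, 5]
  After 'push 3': [5, 5, 3]
Program A final stack: [5, 5, 3]

Program B trace:
  After 'push 5': [5]
  After 'neg': [-5]
  After 'neg': [5]
  After 'dup': [5, 5]
  After 'push 3': [5, 5, 3]
  After 'dup': [5, 5, 3, 3]
  After 'drop': [5, 5, 3]
Program B final stack: [5, 5, 3]
Same: yes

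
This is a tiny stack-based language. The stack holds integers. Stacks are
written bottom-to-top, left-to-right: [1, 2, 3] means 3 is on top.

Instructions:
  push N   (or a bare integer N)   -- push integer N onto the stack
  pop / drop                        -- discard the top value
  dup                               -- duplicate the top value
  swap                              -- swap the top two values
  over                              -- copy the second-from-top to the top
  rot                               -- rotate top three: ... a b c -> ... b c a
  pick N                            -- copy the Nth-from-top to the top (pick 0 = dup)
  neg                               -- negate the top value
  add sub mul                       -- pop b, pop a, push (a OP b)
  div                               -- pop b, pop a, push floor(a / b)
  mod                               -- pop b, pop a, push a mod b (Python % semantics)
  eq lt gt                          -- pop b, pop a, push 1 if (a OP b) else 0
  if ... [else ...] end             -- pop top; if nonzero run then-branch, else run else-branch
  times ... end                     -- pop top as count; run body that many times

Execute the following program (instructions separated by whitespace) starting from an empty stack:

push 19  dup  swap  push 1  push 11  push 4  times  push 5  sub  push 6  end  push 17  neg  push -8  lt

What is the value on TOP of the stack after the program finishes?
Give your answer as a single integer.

After 'push 19': [19]
After 'dup': [19, 19]
After 'swap': [19, 19]
After 'push 1': [19, 19, 1]
After 'push 11': [19, 19, 1, 11]
After 'push 4': [19, 19, 1, 11, 4]
After 'times': [19, 19, 1, 11]
After 'push 5': [19, 19, 1, 11, 5]
After 'sub': [19, 19, 1, 6]
After 'push 6': [19, 19, 1, 6, 6]
  ...
After 'push 5': [19, 19, 1, 6, 1, 6, 5]
After 'sub': [19, 19, 1, 6, 1, 1]
After 'push 6': [19, 19, 1, 6, 1, 1, 6]
After 'push 5': [19, 19, 1, 6, 1, 1, 6, 5]
After 'sub': [19, 19, 1, 6, 1, 1, 1]
After 'push 6': [19, 19, 1, 6, 1, 1, 1, 6]
After 'push 17': [19, 19, 1, 6, 1, 1, 1, 6, 17]
After 'neg': [19, 19, 1, 6, 1, 1, 1, 6, -17]
After 'push -8': [19, 19, 1, 6, 1, 1, 1, 6, -17, -8]
After 'lt': [19, 19, 1, 6, 1, 1, 1, 6, 1]

Answer: 1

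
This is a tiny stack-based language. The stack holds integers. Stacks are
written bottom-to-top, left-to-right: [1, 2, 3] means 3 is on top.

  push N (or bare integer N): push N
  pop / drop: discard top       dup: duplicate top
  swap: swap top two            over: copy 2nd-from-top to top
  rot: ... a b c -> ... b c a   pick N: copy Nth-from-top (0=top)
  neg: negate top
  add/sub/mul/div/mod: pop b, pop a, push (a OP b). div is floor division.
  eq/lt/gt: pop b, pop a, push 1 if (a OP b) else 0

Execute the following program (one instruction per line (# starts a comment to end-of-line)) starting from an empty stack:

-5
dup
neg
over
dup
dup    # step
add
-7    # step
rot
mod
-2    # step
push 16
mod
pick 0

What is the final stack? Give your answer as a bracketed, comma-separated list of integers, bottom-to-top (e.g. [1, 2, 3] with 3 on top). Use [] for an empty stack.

After 'push -5': [-5]
After 'dup': [-5, -5]
After 'neg': [-5, 5]
After 'over': [-5, 5, -5]
After 'dup': [-5, 5, -5, -5]
After 'dup': [-5, 5, -5, -5, -5]
After 'add': [-5, 5, -5, -10]
After 'push -7': [-5, 5, -5, -10, -7]
After 'rot': [-5, 5, -10, -7, -5]
After 'mod': [-5, 5, -10, -2]
After 'push -2': [-5, 5, -10, -2, -2]
After 'push 16': [-5, 5, -10, -2, -2, 16]
After 'mod': [-5, 5, -10, -2, 14]
After 'pick 0': [-5, 5, -10, -2, 14, 14]

Answer: [-5, 5, -10, -2, 14, 14]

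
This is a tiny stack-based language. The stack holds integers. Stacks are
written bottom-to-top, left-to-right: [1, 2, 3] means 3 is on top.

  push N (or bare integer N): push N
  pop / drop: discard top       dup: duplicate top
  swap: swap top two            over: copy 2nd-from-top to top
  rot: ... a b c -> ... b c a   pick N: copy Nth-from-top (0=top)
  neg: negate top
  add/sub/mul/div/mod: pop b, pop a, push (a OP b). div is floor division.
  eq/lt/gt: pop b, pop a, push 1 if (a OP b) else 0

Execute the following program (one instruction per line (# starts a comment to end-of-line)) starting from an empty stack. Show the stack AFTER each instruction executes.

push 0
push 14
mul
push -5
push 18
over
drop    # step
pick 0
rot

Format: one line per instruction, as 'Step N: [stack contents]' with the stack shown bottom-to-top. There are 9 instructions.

Step 1: [0]
Step 2: [0, 14]
Step 3: [0]
Step 4: [0, -5]
Step 5: [0, -5, 18]
Step 6: [0, -5, 18, -5]
Step 7: [0, -5, 18]
Step 8: [0, -5, 18, 18]
Step 9: [0, 18, 18, -5]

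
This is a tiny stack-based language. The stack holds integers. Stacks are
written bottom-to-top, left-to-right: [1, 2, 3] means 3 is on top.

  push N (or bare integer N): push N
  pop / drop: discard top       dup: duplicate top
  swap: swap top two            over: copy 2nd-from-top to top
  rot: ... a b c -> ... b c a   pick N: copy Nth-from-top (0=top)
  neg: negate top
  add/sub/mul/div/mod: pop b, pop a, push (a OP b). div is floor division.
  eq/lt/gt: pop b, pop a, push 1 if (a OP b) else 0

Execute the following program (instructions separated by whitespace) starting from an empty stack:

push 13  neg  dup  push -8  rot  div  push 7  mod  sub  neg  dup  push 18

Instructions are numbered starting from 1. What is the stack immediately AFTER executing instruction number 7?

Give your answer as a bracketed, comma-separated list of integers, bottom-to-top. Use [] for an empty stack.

Step 1 ('push 13'): [13]
Step 2 ('neg'): [-13]
Step 3 ('dup'): [-13, -13]
Step 4 ('push -8'): [-13, -13, -8]
Step 5 ('rot'): [-13, -8, -13]
Step 6 ('div'): [-13, 0]
Step 7 ('push 7'): [-13, 0, 7]

Answer: [-13, 0, 7]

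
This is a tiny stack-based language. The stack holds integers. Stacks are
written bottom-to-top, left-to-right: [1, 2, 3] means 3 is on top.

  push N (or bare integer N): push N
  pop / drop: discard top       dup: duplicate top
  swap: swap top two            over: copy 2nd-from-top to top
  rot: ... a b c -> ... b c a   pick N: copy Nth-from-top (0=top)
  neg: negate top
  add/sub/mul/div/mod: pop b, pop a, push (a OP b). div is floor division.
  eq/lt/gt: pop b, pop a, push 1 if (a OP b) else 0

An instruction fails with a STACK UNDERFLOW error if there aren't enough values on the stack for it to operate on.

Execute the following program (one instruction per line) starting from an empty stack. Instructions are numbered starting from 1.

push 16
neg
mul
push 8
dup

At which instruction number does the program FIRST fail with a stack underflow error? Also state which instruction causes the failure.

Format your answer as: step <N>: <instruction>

Step 1 ('push 16'): stack = [16], depth = 1
Step 2 ('neg'): stack = [-16], depth = 1
Step 3 ('mul'): needs 2 value(s) but depth is 1 — STACK UNDERFLOW

Answer: step 3: mul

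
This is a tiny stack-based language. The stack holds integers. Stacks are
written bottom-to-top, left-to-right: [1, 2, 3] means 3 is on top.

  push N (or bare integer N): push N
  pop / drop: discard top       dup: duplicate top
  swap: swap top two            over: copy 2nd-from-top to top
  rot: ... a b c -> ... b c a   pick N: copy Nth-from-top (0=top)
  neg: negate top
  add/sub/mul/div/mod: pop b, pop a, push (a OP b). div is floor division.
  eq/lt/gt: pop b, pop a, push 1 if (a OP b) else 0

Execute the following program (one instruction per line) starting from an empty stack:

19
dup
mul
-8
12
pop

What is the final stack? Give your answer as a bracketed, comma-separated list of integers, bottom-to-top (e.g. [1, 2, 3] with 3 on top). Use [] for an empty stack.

Answer: [361, -8]

Derivation:
After 'push 19': [19]
After 'dup': [19, 19]
After 'mul': [361]
After 'push -8': [361, -8]
After 'push 12': [361, -8, 12]
After 'pop': [361, -8]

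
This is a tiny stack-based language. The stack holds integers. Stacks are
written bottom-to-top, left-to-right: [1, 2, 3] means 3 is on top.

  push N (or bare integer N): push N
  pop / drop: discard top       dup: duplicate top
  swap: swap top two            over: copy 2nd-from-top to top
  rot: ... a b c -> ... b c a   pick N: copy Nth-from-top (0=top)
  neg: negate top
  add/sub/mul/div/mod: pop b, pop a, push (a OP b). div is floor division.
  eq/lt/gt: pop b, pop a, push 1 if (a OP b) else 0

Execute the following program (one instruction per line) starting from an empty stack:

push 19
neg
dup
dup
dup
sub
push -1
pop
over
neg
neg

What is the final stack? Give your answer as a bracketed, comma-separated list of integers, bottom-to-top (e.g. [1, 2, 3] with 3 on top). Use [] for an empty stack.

After 'push 19': [19]
After 'neg': [-19]
After 'dup': [-19, -19]
After 'dup': [-19, -19, -19]
After 'dup': [-19, -19, -19, -19]
After 'sub': [-19, -19, 0]
After 'push -1': [-19, -19, 0, -1]
After 'pop': [-19, -19, 0]
After 'over': [-19, -19, 0, -19]
After 'neg': [-19, -19, 0, 19]
After 'neg': [-19, -19, 0, -19]

Answer: [-19, -19, 0, -19]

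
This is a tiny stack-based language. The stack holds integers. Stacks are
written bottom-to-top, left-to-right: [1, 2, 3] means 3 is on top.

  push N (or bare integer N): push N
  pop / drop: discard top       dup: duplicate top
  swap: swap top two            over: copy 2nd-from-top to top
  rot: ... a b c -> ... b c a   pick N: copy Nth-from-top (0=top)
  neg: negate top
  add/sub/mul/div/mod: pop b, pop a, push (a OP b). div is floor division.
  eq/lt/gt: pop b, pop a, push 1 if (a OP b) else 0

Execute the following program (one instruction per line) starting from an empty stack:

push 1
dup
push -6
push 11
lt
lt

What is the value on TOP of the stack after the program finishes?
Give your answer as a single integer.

Answer: 0

Derivation:
After 'push 1': [1]
After 'dup': [1, 1]
After 'push -6': [1, 1, -6]
After 'push 11': [1, 1, -6, 11]
After 'lt': [1, 1, 1]
After 'lt': [1, 0]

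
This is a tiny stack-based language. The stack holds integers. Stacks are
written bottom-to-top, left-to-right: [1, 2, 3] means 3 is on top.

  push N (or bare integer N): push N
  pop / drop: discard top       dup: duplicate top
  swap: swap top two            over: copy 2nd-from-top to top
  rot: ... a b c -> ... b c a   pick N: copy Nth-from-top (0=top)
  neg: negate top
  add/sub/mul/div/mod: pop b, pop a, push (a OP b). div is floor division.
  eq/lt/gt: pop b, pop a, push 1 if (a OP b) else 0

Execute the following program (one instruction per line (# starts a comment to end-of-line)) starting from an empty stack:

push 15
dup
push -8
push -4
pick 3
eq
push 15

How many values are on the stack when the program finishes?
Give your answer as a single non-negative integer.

Answer: 5

Derivation:
After 'push 15': stack = [15] (depth 1)
After 'dup': stack = [15, 15] (depth 2)
After 'push -8': stack = [15, 15, -8] (depth 3)
After 'push -4': stack = [15, 15, -8, -4] (depth 4)
After 'pick 3': stack = [15, 15, -8, -4, 15] (depth 5)
After 'eq': stack = [15, 15, -8, 0] (depth 4)
After 'push 15': stack = [15, 15, -8, 0, 15] (depth 5)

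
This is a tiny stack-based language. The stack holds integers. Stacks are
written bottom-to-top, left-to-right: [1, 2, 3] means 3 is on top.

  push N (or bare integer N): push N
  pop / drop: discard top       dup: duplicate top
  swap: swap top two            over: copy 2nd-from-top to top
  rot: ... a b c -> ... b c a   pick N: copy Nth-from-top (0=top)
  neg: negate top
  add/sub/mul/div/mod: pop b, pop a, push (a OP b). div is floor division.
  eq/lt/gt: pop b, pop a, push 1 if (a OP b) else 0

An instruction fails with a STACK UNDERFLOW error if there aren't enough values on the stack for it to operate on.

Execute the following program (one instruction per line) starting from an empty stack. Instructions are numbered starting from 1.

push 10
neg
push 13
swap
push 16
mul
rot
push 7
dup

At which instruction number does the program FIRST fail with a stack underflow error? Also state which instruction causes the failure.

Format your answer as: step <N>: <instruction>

Answer: step 7: rot

Derivation:
Step 1 ('push 10'): stack = [10], depth = 1
Step 2 ('neg'): stack = [-10], depth = 1
Step 3 ('push 13'): stack = [-10, 13], depth = 2
Step 4 ('swap'): stack = [13, -10], depth = 2
Step 5 ('push 16'): stack = [13, -10, 16], depth = 3
Step 6 ('mul'): stack = [13, -160], depth = 2
Step 7 ('rot'): needs 3 value(s) but depth is 2 — STACK UNDERFLOW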